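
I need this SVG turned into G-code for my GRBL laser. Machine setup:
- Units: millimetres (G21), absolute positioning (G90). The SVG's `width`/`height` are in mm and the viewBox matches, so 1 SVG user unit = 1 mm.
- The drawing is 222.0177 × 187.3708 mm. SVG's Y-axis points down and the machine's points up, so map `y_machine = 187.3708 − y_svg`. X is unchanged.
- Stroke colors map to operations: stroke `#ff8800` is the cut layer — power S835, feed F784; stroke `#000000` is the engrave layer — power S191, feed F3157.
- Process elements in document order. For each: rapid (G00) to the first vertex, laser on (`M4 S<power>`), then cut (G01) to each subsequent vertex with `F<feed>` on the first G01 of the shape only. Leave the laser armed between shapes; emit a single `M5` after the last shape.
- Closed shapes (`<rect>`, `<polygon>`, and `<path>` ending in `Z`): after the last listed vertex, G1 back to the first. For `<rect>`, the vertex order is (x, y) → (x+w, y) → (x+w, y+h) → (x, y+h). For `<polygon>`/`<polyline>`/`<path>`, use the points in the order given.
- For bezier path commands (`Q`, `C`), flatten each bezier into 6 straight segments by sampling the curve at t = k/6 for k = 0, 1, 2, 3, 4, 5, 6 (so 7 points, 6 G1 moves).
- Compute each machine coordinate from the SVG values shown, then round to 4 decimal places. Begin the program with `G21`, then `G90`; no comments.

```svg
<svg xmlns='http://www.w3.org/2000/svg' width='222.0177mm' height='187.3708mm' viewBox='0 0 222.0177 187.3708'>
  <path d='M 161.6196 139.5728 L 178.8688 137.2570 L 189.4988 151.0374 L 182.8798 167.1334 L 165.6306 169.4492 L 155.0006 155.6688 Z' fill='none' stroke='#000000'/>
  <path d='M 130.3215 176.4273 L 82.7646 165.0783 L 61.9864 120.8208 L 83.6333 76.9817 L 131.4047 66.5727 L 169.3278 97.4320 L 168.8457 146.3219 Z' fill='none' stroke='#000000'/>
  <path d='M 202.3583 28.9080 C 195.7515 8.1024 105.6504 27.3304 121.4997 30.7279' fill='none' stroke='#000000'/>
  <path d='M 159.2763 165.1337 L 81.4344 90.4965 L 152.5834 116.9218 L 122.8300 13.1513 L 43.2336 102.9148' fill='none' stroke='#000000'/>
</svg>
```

G21
G90
G00 X161.6196 Y47.7980
M4 S191
G01 X178.8688 Y50.1138 F3157
G01 X189.4988 Y36.3334
G01 X182.8798 Y20.2374
G01 X165.6306 Y17.9216
G01 X155.0006 Y31.7020
G01 X161.6196 Y47.7980
G00 X130.3215 Y10.9435
M4 S191
G01 X82.7646 Y22.2925 F3157
G01 X61.9864 Y66.5500
G01 X83.6333 Y110.3891
G01 X131.4047 Y120.7981
G01 X169.3278 Y89.9388
G01 X168.8457 Y41.0489
G01 X130.3215 Y10.9435
G00 X202.3583 Y158.4628
M4 S191
G01 X192.9741 Y165.7881 F3157
G01 X174.9365 Y167.9929
G01 X153.5080 Y166.6290
G01 X133.9507 Y163.2482
G01 X121.5272 Y159.4022
G01 X121.4997 Y156.6429
G00 X159.2763 Y22.2371
M4 S191
G01 X81.4344 Y96.8743 F3157
G01 X152.5834 Y70.4490
G01 X122.8300 Y174.2195
G01 X43.2336 Y84.4560
M5

viewBox `0 0 222.0177 187.3708` with mm width/height → 1 unit = 1 mm. Flip: y_m = 187.3708 − y_svg.

**Shape 1** — `<path>` regular polygon, stroke `#000000` → engrave (S191, F3157). Machine vertices: (161.6196,47.7980) → (178.8688,50.1138) → (189.4988,36.3334) → (182.8798,20.2374) → (165.6306,17.9216) → (155.0006,31.7020) → (161.6196,47.7980). Closed: final G1 returns to the first vertex.

**Shape 2** — `<path>` regular polygon, stroke `#000000` → engrave (S191, F3157). Machine vertices: (130.3215,10.9435) → (82.7646,22.2925) → (61.9864,66.5500) → (83.6333,110.3891) → (131.4047,120.7981) → (169.3278,89.9388) → (168.8457,41.0489) → (130.3215,10.9435). Closed: final G1 returns to the first vertex.

**Shape 3** — `<path>` cubic bezier, stroke `#000000` → engrave (S191, F3157). Control points (SVG): P0=(202.3583,28.9080), P1=(195.7515,8.1024), P2=(105.6504,27.3304), P3=(121.4997,30.7279); sampled at t=k/6. Machine vertices: (202.3583,158.4628) → (192.9741,165.7881) → (174.9365,167.9929) → (153.5080,166.6290) → (133.9507,163.2482) → (121.5272,159.4022) → (121.4997,156.6429). Open path.

**Shape 4** — `<path>` open polyline, stroke `#000000` → engrave (S191, F3157). Machine vertices: (159.2763,22.2371) → (81.4344,96.8743) → (152.5834,70.4490) → (122.8300,174.2195) → (43.2336,84.4560). Open path.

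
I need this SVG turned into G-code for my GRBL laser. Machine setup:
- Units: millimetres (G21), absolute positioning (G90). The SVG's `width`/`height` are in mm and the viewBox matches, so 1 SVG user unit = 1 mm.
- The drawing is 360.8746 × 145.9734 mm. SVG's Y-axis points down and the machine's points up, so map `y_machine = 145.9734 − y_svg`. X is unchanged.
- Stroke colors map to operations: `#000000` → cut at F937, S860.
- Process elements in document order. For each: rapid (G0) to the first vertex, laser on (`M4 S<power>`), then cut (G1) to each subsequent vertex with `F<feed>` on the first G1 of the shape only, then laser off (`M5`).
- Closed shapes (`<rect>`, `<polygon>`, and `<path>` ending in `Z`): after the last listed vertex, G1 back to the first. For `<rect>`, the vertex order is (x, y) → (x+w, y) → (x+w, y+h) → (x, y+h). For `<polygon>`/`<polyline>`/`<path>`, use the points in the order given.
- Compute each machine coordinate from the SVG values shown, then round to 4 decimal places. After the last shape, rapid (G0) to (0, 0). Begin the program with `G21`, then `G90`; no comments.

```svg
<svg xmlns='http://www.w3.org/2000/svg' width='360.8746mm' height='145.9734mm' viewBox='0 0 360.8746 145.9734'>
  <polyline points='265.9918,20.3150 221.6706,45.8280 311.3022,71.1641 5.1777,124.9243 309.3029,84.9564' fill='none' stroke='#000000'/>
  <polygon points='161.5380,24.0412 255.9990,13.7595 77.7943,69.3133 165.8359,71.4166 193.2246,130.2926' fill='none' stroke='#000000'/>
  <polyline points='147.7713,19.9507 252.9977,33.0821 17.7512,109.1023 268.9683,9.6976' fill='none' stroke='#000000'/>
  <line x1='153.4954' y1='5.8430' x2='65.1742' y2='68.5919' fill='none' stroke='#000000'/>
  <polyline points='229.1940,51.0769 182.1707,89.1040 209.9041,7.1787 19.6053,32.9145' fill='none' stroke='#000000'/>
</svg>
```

G21
G90
G0 X265.9918 Y125.6584
M4 S860
G1 X221.6706 Y100.1454 F937
G1 X311.3022 Y74.8093
G1 X5.1777 Y21.0491
G1 X309.3029 Y61.0170
M5
G0 X161.5380 Y121.9322
M4 S860
G1 X255.9990 Y132.2139 F937
G1 X77.7943 Y76.6601
G1 X165.8359 Y74.5568
G1 X193.2246 Y15.6808
G1 X161.5380 Y121.9322
M5
G0 X147.7713 Y126.0227
M4 S860
G1 X252.9977 Y112.8913 F937
G1 X17.7512 Y36.8711
G1 X268.9683 Y136.2758
M5
G0 X153.4954 Y140.1304
M4 S860
G1 X65.1742 Y77.3815 F937
M5
G0 X229.1940 Y94.8965
M4 S860
G1 X182.1707 Y56.8694 F937
G1 X209.9041 Y138.7947
G1 X19.6053 Y113.0589
M5
G0 X0.0000 Y0.0000

1 u = 1 mm; y_m = 145.9734 − y.

[1] `<polyline>` open polyline, #000000→cut S860 F937: (265.9918,125.6584) → (221.6706,100.1454) → (311.3022,74.8093) → (5.1777,21.0491) → (309.3029,61.0170)

[2] `<polygon>` closed polygon, #000000→cut S860 F937: (161.5380,121.9322) → (255.9990,132.2139) → (77.7943,76.6601) → (165.8359,74.5568) → (193.2246,15.6808) → (161.5380,121.9322) (closed)

[3] `<polyline>` open polyline, #000000→cut S860 F937: (147.7713,126.0227) → (252.9977,112.8913) → (17.7512,36.8711) → (268.9683,136.2758)

[4] `<line>` line segment, #000000→cut S860 F937: (153.4954,140.1304) → (65.1742,77.3815)

[5] `<polyline>` open polyline, #000000→cut S860 F937: (229.1940,94.8965) → (182.1707,56.8694) → (209.9041,138.7947) → (19.6053,113.0589)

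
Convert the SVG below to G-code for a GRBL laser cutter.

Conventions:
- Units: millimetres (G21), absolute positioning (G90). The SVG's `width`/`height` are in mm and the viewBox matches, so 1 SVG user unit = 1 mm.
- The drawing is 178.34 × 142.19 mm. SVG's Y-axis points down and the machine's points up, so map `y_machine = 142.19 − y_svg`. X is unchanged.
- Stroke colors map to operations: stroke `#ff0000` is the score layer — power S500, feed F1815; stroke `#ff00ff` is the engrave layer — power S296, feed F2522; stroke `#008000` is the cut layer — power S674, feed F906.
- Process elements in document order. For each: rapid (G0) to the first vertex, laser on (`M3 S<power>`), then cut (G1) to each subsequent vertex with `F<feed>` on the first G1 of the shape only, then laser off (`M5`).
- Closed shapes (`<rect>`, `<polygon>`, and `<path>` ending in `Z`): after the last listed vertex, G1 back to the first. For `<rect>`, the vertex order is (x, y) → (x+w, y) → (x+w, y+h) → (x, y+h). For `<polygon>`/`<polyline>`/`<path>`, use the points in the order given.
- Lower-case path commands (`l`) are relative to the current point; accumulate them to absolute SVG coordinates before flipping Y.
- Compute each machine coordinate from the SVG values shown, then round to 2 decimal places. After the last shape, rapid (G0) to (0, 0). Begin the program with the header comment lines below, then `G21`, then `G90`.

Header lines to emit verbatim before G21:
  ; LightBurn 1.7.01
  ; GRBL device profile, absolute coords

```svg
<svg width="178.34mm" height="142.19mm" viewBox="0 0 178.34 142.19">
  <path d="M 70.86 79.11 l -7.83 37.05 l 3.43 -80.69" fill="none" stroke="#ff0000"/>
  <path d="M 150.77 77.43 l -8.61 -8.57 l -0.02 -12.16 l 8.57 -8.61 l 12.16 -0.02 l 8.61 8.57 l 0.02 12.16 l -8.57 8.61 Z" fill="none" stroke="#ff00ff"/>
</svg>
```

viewBox `0 0 178.34 142.19` with mm width/height → 1 unit = 1 mm. Flip: y_m = 142.19 − y_svg.

**Shape 1** — `<path>` open polyline, stroke `#ff0000` → score (S500, F1815). Machine vertices: (70.86,63.08) → (63.03,26.03) → (66.46,106.72). Open path.

**Shape 2** — `<path>` regular polygon, stroke `#ff00ff` → engrave (S296, F2522). Machine vertices: (150.77,64.76) → (142.16,73.33) → (142.14,85.49) → (150.71,94.10) → (162.87,94.12) → (171.48,85.55) → (171.50,73.39) → (162.93,64.78) → (150.77,64.76). Closed: final G1 returns to the first vertex.

; LightBurn 1.7.01
; GRBL device profile, absolute coords
G21
G90
G0 X70.86 Y63.08
M3 S500
G1 X63.03 Y26.03 F1815
G1 X66.46 Y106.72
M5
G0 X150.77 Y64.76
M3 S296
G1 X142.16 Y73.33 F2522
G1 X142.14 Y85.49
G1 X150.71 Y94.10
G1 X162.87 Y94.12
G1 X171.48 Y85.55
G1 X171.50 Y73.39
G1 X162.93 Y64.78
G1 X150.77 Y64.76
M5
G0 X0.00 Y0.00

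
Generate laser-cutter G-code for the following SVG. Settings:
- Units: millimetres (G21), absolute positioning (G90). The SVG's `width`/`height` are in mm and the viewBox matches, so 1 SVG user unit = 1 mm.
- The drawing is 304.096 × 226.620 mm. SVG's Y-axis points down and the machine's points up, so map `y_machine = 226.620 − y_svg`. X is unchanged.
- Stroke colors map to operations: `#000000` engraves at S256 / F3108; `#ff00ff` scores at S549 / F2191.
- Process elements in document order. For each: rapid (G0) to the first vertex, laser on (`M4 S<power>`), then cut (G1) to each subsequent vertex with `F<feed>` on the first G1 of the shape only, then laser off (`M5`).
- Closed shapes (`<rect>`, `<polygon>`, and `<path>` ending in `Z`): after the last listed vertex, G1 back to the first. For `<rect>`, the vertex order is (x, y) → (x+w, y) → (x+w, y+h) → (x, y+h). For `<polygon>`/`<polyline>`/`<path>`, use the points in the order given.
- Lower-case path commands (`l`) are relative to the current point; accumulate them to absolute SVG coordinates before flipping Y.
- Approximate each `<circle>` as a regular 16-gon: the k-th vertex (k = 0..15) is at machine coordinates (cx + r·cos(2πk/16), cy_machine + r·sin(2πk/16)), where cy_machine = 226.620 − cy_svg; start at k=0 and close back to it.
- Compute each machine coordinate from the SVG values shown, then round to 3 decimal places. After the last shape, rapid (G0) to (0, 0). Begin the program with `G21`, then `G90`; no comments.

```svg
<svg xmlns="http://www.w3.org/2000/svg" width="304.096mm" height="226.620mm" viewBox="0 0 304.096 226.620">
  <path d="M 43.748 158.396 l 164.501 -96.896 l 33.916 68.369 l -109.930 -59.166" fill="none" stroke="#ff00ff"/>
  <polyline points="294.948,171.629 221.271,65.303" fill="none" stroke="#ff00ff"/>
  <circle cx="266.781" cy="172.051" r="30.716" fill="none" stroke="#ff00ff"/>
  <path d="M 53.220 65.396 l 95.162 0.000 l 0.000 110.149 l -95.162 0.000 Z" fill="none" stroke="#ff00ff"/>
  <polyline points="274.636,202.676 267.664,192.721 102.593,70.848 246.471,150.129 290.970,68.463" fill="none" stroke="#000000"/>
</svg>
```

Since the viewBox matches the mm dimensions, user units are millimetres directly. The only transform is the Y-flip y_m = 226.620 − y_svg.

Shape 1 is a open polyline drawn with `<path>`. Its stroke #ff00ff means score at S549, F2191. After flipping Y the toolpath is (43.748,68.224) → (208.249,165.120) → (242.165,96.751) → (132.235,155.917).

Shape 2 is a line segment drawn with `<polyline>`. Its stroke #ff00ff means score at S549, F2191. After flipping Y the toolpath is (294.948,54.991) → (221.271,161.317).

Shape 3 is a circle drawn with `<circle>`. Its stroke #ff00ff means score at S549, F2191. After flipping Y the toolpath is (297.497,54.569) → (295.159,66.324) → (288.500,76.288) → (278.536,82.947) → (266.781,85.285) → (255.026,82.947) → (245.062,76.288) → (238.403,66.324) → (236.065,54.569) → (238.403,42.814) → (245.062,32.850) → (255.026,26.191) → (266.781,23.853) → (278.536,26.191) → (288.500,32.850) → (295.159,42.814) → (297.497,54.569), returning to the start.

Shape 4 is a rectangle drawn with `<path>`. Its stroke #ff00ff means score at S549, F2191. After flipping Y the toolpath is (53.220,161.224) → (148.382,161.224) → (148.382,51.075) → (53.220,51.075) → (53.220,161.224), returning to the start.

Shape 5 is a open polyline drawn with `<polyline>`. Its stroke #000000 means engrave at S256, F3108. After flipping Y the toolpath is (274.636,23.944) → (267.664,33.899) → (102.593,155.772) → (246.471,76.491) → (290.970,158.157).

G21
G90
G0 X43.748 Y68.224
M4 S549
G1 X208.249 Y165.120 F2191
G1 X242.165 Y96.751
G1 X132.235 Y155.917
M5
G0 X294.948 Y54.991
M4 S549
G1 X221.271 Y161.317 F2191
M5
G0 X297.497 Y54.569
M4 S549
G1 X295.159 Y66.324 F2191
G1 X288.500 Y76.288
G1 X278.536 Y82.947
G1 X266.781 Y85.285
G1 X255.026 Y82.947
G1 X245.062 Y76.288
G1 X238.403 Y66.324
G1 X236.065 Y54.569
G1 X238.403 Y42.814
G1 X245.062 Y32.850
G1 X255.026 Y26.191
G1 X266.781 Y23.853
G1 X278.536 Y26.191
G1 X288.500 Y32.850
G1 X295.159 Y42.814
G1 X297.497 Y54.569
M5
G0 X53.220 Y161.224
M4 S549
G1 X148.382 Y161.224 F2191
G1 X148.382 Y51.075
G1 X53.220 Y51.075
G1 X53.220 Y161.224
M5
G0 X274.636 Y23.944
M4 S256
G1 X267.664 Y33.899 F3108
G1 X102.593 Y155.772
G1 X246.471 Y76.491
G1 X290.970 Y158.157
M5
G0 X0.000 Y0.000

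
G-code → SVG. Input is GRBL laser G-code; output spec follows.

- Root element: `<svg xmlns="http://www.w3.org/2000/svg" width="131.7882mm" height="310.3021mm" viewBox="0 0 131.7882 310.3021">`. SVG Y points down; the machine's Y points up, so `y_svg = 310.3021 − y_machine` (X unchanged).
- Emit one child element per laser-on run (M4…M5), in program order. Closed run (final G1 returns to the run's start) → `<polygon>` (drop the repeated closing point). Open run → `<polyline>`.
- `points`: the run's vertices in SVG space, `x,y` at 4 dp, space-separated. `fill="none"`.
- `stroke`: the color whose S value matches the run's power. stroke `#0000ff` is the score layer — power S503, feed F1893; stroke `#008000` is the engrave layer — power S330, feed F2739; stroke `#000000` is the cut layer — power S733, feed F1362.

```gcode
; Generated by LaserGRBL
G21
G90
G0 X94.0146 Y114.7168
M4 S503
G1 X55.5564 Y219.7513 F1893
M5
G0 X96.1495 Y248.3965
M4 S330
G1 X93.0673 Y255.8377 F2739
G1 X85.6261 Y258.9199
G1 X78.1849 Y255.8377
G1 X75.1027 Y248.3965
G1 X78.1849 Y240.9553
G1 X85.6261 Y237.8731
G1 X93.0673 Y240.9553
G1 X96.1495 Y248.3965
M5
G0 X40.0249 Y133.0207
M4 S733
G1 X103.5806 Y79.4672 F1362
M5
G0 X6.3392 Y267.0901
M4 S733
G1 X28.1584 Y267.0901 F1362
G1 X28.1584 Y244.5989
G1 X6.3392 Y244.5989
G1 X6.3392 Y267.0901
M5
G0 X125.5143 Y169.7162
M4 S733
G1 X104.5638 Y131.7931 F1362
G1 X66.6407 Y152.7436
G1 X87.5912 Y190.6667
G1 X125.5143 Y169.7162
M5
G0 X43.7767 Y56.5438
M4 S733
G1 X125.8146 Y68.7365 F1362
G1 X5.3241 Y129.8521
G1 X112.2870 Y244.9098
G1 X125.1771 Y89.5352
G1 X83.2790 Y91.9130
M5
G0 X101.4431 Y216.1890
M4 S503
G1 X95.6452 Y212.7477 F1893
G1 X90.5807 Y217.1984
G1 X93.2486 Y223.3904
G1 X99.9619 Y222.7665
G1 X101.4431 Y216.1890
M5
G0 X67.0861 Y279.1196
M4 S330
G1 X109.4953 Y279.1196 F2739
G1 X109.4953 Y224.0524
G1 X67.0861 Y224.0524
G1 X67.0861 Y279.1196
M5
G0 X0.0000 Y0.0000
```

<svg xmlns="http://www.w3.org/2000/svg" width="131.7882mm" height="310.3021mm" viewBox="0 0 131.7882 310.3021">
  <polyline points="94.0146,195.5853 55.5564,90.5508" fill="none" stroke="#0000ff"/>
  <polygon points="96.1495,61.9056 93.0673,54.4644 85.6261,51.3822 78.1849,54.4644 75.1027,61.9056 78.1849,69.3468 85.6261,72.4290 93.0673,69.3468" fill="none" stroke="#008000"/>
  <polyline points="40.0249,177.2814 103.5806,230.8349" fill="none" stroke="#000000"/>
  <polygon points="6.3392,43.2120 28.1584,43.2120 28.1584,65.7032 6.3392,65.7032" fill="none" stroke="#000000"/>
  <polygon points="125.5143,140.5859 104.5638,178.5090 66.6407,157.5585 87.5912,119.6354" fill="none" stroke="#000000"/>
  <polyline points="43.7767,253.7583 125.8146,241.5656 5.3241,180.4500 112.2870,65.3923 125.1771,220.7669 83.2790,218.3891" fill="none" stroke="#000000"/>
  <polygon points="101.4431,94.1131 95.6452,97.5544 90.5807,93.1037 93.2486,86.9117 99.9619,87.5356" fill="none" stroke="#0000ff"/>
  <polygon points="67.0861,31.1825 109.4953,31.1825 109.4953,86.2497 67.0861,86.2497" fill="none" stroke="#008000"/>
</svg>

Each laser-on run becomes one SVG element. Flip Y back into SVG space with y_svg = 310.3021 − y_machine.

Run 1: power S503 maps to stroke `#0000ff` (score). The run is open, so emit a `<polyline>` with points (Y-flipped): 94.0146,195.5853 55.5564,90.5508.

Run 2: S330 ⇒ engrave layer `#008000`. The run returns to its start, so emit a `<polygon>` with points (Y-flipped): 96.1495,61.9056 93.0673,54.4644 85.6261,51.3822 78.1849,54.4644 75.1027,61.9056 78.1849,69.3468 85.6261,72.4290 93.0673,69.3468.

Run 3: power S733 maps to stroke `#000000` (cut). The run is open, so emit a `<polyline>` with points (Y-flipped): 40.0249,177.2814 103.5806,230.8349.

Run 4: S733 ⇒ cut layer `#000000`. The run returns to its start, so emit a `<polygon>` with points (Y-flipped): 6.3392,43.2120 28.1584,43.2120 28.1584,65.7032 6.3392,65.7032.

Run 5: power S733 maps to stroke `#000000` (cut). The run returns to its start, so emit a `<polygon>` with points (Y-flipped): 125.5143,140.5859 104.5638,178.5090 66.6407,157.5585 87.5912,119.6354.

Run 6: S733 ⇒ cut layer `#000000`. The run is open, so emit a `<polyline>` with points (Y-flipped): 43.7767,253.7583 125.8146,241.5656 5.3241,180.4500 112.2870,65.3923 125.1771,220.7669 83.2790,218.3891.

Run 7: power S503 maps to stroke `#0000ff` (score). The run returns to its start, so emit a `<polygon>` with points (Y-flipped): 101.4431,94.1131 95.6452,97.5544 90.5807,93.1037 93.2486,86.9117 99.9619,87.5356.

Run 8: the run's S330 means `#008000` (engrave). The run returns to its start, so emit a `<polygon>` with points (Y-flipped): 67.0861,31.1825 109.4953,31.1825 109.4953,86.2497 67.0861,86.2497.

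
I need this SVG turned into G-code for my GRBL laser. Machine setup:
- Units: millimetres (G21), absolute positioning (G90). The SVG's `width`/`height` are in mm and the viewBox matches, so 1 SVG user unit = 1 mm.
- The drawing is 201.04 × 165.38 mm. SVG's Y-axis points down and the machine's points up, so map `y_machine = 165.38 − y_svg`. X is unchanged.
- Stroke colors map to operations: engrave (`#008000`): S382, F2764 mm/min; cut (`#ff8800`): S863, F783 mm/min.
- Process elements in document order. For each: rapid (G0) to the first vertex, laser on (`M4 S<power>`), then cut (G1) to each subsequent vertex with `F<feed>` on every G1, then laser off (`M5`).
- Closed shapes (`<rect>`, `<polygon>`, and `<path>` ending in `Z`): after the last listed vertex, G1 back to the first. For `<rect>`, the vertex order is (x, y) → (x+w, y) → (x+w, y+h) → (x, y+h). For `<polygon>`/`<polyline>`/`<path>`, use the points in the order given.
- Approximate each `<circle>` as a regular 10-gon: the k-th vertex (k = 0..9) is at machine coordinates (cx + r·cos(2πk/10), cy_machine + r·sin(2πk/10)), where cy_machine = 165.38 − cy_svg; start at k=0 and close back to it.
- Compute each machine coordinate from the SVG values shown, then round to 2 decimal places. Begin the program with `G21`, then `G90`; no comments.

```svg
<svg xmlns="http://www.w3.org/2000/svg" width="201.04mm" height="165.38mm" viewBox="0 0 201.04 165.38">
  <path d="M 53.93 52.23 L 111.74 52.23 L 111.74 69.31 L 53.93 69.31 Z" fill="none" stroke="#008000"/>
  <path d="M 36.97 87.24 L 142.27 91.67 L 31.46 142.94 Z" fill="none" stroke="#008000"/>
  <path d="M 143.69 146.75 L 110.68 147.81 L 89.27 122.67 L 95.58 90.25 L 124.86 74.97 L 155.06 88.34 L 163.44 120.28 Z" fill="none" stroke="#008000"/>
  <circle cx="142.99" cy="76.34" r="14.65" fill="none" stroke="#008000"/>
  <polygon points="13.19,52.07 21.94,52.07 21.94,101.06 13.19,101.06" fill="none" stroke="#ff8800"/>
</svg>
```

G21
G90
G0 X53.93 Y113.15
M4 S382
G1 X111.74 Y113.15 F2764
G1 X111.74 Y96.07 F2764
G1 X53.93 Y96.07 F2764
G1 X53.93 Y113.15 F2764
M5
G0 X36.97 Y78.14
M4 S382
G1 X142.27 Y73.71 F2764
G1 X31.46 Y22.44 F2764
G1 X36.97 Y78.14 F2764
M5
G0 X143.69 Y18.63
M4 S382
G1 X110.68 Y17.57 F2764
G1 X89.27 Y42.71 F2764
G1 X95.58 Y75.13 F2764
G1 X124.86 Y90.41 F2764
G1 X155.06 Y77.04 F2764
G1 X163.44 Y45.10 F2764
G1 X143.69 Y18.63 F2764
M5
G0 X157.64 Y89.04
M4 S382
G1 X154.84 Y97.65 F2764
G1 X147.52 Y102.97 F2764
G1 X138.46 Y102.97 F2764
G1 X131.14 Y97.65 F2764
G1 X128.34 Y89.04 F2764
G1 X131.14 Y80.43 F2764
G1 X138.46 Y75.11 F2764
G1 X147.52 Y75.11 F2764
G1 X154.84 Y80.43 F2764
G1 X157.64 Y89.04 F2764
M5
G0 X13.19 Y113.31
M4 S863
G1 X21.94 Y113.31 F783
G1 X21.94 Y64.32 F783
G1 X13.19 Y64.32 F783
G1 X13.19 Y113.31 F783
M5

viewBox `0 0 201.04 165.38` with mm width/height → 1 unit = 1 mm. Flip: y_m = 165.38 − y_svg.

**Shape 1** — `<path>` rectangle, stroke `#008000` → engrave (S382, F2764). Machine vertices: (53.93,113.15) → (111.74,113.15) → (111.74,96.07) → (53.93,96.07) → (53.93,113.15). Closed: final G1 returns to the first vertex.

**Shape 2** — `<path>` closed polygon, stroke `#008000` → engrave (S382, F2764). Machine vertices: (36.97,78.14) → (142.27,73.71) → (31.46,22.44) → (36.97,78.14). Closed: final G1 returns to the first vertex.

**Shape 3** — `<path>` regular polygon, stroke `#008000` → engrave (S382, F2764). Machine vertices: (143.69,18.63) → (110.68,17.57) → (89.27,42.71) → (95.58,75.13) → (124.86,90.41) → (155.06,77.04) → (163.44,45.10) → (143.69,18.63). Closed: final G1 returns to the first vertex.

**Shape 4** — `<circle>` circle, stroke `#008000` → engrave (S382, F2764). Machine vertices: (157.64,89.04) → (154.84,97.65) → (147.52,102.97) → (138.46,102.97) → (131.14,97.65) → (128.34,89.04) → (131.14,80.43) → (138.46,75.11) → (147.52,75.11) → (154.84,80.43) → (157.64,89.04). Closed: final G1 returns to the first vertex.

**Shape 5** — `<polygon>` rectangle, stroke `#ff8800` → cut (S863, F783). Machine vertices: (13.19,113.31) → (21.94,113.31) → (21.94,64.32) → (13.19,64.32) → (13.19,113.31). Closed: final G1 returns to the first vertex.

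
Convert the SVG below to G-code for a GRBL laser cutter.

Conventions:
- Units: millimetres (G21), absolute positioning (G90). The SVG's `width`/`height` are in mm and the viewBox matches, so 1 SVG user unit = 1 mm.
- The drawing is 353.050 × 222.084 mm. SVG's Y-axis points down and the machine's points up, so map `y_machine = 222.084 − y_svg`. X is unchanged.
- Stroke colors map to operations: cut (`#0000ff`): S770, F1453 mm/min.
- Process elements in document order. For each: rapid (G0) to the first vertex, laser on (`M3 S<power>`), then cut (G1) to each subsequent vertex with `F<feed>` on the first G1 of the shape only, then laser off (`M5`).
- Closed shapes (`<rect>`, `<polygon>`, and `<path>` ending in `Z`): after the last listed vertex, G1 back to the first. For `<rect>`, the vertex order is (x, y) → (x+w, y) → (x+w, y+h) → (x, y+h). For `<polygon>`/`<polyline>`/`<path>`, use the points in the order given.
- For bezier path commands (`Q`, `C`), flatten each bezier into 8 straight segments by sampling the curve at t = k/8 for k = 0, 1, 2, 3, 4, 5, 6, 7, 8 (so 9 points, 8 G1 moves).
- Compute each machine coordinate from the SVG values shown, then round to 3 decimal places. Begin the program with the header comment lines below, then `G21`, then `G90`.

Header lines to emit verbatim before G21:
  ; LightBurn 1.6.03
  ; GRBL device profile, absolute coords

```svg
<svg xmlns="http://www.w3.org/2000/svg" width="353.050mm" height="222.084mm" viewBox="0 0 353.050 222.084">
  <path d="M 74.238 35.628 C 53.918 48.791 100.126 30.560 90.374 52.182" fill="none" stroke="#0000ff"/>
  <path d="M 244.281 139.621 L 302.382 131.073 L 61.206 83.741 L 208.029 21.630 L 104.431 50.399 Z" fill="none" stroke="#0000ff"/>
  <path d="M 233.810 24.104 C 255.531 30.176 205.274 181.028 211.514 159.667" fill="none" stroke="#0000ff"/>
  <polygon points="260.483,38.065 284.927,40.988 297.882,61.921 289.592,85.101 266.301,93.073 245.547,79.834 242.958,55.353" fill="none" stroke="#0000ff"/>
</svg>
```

Since the viewBox matches the mm dimensions, user units are millimetres directly. The only transform is the Y-flip y_m = 222.084 − y_svg.

Shape 1 is a cubic bezier drawn with `<path>`. Its stroke #0000ff means cut at S770, F1453. After flipping Y the toolpath is (74.238,186.456) → (69.497,182.852) → (69.558,181.357) → (72.985,181.135) → (78.343,181.351) → (84.196,181.171) → (89.109,179.759) → (91.647,176.281) → (90.374,169.902).

Shape 2 is a closed polygon drawn with `<path>`. Its stroke #0000ff means cut at S770, F1453. After flipping Y the toolpath is (244.281,82.463) → (302.382,91.011) → (61.206,138.343) → (208.029,200.454) → (104.431,171.685) → (244.281,82.463), returning to the start.

Shape 3 is a cubic bezier drawn with `<path>`. Its stroke #0000ff means cut at S770, F1453. After flipping Y the toolpath is (233.810,197.980) → (238.832,189.536) → (238.612,171.233) → (234.655,146.786) → (228.467,119.911) → (221.554,94.322) → (215.420,73.733) → (211.571,61.860) → (211.514,62.417).

Shape 4 is a regular polygon drawn with `<polygon>`. Its stroke #0000ff means cut at S770, F1453. After flipping Y the toolpath is (260.483,184.019) → (284.927,181.096) → (297.882,160.163) → (289.592,136.983) → (266.301,129.011) → (245.547,142.250) → (242.958,166.731) → (260.483,184.019), returning to the start.

; LightBurn 1.6.03
; GRBL device profile, absolute coords
G21
G90
G0 X74.238 Y186.456
M3 S770
G1 X69.497 Y182.852 F1453
G1 X69.558 Y181.357
G1 X72.985 Y181.135
G1 X78.343 Y181.351
G1 X84.196 Y181.171
G1 X89.109 Y179.759
G1 X91.647 Y176.281
G1 X90.374 Y169.902
M5
G0 X244.281 Y82.463
M3 S770
G1 X302.382 Y91.011 F1453
G1 X61.206 Y138.343
G1 X208.029 Y200.454
G1 X104.431 Y171.685
G1 X244.281 Y82.463
M5
G0 X233.810 Y197.980
M3 S770
G1 X238.832 Y189.536 F1453
G1 X238.612 Y171.233
G1 X234.655 Y146.786
G1 X228.467 Y119.911
G1 X221.554 Y94.322
G1 X215.420 Y73.733
G1 X211.571 Y61.860
G1 X211.514 Y62.417
M5
G0 X260.483 Y184.019
M3 S770
G1 X284.927 Y181.096 F1453
G1 X297.882 Y160.163
G1 X289.592 Y136.983
G1 X266.301 Y129.011
G1 X245.547 Y142.250
G1 X242.958 Y166.731
G1 X260.483 Y184.019
M5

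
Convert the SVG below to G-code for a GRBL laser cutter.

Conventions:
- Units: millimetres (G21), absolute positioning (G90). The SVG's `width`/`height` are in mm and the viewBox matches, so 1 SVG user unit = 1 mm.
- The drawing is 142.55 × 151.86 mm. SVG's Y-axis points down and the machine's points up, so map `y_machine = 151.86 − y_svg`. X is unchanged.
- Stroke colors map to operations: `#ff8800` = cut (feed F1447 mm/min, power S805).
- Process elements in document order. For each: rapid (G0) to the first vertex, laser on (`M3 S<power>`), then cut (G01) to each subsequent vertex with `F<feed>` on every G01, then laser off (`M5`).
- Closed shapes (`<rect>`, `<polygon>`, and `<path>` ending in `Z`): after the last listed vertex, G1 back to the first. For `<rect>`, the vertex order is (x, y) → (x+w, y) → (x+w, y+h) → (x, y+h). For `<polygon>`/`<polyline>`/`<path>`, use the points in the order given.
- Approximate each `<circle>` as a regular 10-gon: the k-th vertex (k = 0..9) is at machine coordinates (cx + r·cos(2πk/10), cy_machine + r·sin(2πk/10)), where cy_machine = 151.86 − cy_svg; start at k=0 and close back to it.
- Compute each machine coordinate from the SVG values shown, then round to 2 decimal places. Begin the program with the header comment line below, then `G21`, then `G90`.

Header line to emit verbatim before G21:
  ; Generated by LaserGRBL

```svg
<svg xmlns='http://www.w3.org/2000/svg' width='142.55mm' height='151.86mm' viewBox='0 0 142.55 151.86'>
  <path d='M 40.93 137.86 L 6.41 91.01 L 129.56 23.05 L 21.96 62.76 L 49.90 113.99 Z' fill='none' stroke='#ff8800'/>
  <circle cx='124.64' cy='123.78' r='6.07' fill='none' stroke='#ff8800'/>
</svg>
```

Since the viewBox matches the mm dimensions, user units are millimetres directly. The only transform is the Y-flip y_m = 151.86 − y_svg.

Shape 1 is a closed polygon drawn with `<path>`. Its stroke #ff8800 means cut at S805, F1447. After flipping Y the toolpath is (40.93,14.00) → (6.41,60.85) → (129.56,128.81) → (21.96,89.10) → (49.90,37.87) → (40.93,14.00), returning to the start.

Shape 2 is a circle drawn with `<circle>`. Its stroke #ff8800 means cut at S805, F1447. After flipping Y the toolpath is (130.71,28.08) → (129.55,31.65) → (126.52,33.85) → (122.76,33.85) → (119.73,31.65) → (118.57,28.08) → (119.73,24.51) → (122.76,22.31) → (126.52,22.31) → (129.55,24.51) → (130.71,28.08), returning to the start.

; Generated by LaserGRBL
G21
G90
G0 X40.93 Y14.00
M3 S805
G01 X6.41 Y60.85 F1447
G01 X129.56 Y128.81 F1447
G01 X21.96 Y89.10 F1447
G01 X49.90 Y37.87 F1447
G01 X40.93 Y14.00 F1447
M5
G0 X130.71 Y28.08
M3 S805
G01 X129.55 Y31.65 F1447
G01 X126.52 Y33.85 F1447
G01 X122.76 Y33.85 F1447
G01 X119.73 Y31.65 F1447
G01 X118.57 Y28.08 F1447
G01 X119.73 Y24.51 F1447
G01 X122.76 Y22.31 F1447
G01 X126.52 Y22.31 F1447
G01 X129.55 Y24.51 F1447
G01 X130.71 Y28.08 F1447
M5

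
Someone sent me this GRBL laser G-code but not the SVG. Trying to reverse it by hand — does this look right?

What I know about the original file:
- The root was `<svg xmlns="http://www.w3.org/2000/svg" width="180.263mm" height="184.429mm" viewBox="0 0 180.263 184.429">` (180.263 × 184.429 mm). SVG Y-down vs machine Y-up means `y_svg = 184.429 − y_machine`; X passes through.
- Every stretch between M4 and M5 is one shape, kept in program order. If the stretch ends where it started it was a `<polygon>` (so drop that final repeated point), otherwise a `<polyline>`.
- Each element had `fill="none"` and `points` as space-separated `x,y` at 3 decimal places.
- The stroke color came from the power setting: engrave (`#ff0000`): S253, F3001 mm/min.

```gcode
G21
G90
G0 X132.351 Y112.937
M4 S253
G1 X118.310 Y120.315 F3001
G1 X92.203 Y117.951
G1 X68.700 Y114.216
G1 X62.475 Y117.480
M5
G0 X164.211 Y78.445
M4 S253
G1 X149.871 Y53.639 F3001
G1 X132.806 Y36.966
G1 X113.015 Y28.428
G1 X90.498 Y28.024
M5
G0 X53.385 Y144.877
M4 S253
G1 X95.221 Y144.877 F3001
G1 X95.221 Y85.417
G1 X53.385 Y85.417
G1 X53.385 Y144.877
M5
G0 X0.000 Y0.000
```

<svg xmlns="http://www.w3.org/2000/svg" width="180.263mm" height="184.429mm" viewBox="0 0 180.263 184.429">
  <polyline points="132.351,71.492 118.310,64.114 92.203,66.478 68.700,70.213 62.475,66.949" fill="none" stroke="#ff0000"/>
  <polyline points="164.211,105.984 149.871,130.790 132.806,147.463 113.015,156.001 90.498,156.405" fill="none" stroke="#ff0000"/>
  <polygon points="53.385,39.552 95.221,39.552 95.221,99.012 53.385,99.012" fill="none" stroke="#ff0000"/>
</svg>

Machine Y-up, SVG Y-down with viewBox height 184.429, so y_svg = 184.429 − y_machine; X carries over. Every run uses S253, so all elements get stroke `#ff0000` (engrave).

Run 1: The run is open, so emit a `<polyline>` with points (Y-flipped): 132.351,71.492 118.310,64.114 92.203,66.478 68.700,70.213 62.475,66.949.

Run 2: The run is open, so emit a `<polyline>` with points (Y-flipped): 164.211,105.984 149.871,130.790 132.806,147.463 113.015,156.001 90.498,156.405.

Run 3: The run returns to its start, so emit a `<polygon>` with points (Y-flipped): 53.385,39.552 95.221,39.552 95.221,99.012 53.385,99.012.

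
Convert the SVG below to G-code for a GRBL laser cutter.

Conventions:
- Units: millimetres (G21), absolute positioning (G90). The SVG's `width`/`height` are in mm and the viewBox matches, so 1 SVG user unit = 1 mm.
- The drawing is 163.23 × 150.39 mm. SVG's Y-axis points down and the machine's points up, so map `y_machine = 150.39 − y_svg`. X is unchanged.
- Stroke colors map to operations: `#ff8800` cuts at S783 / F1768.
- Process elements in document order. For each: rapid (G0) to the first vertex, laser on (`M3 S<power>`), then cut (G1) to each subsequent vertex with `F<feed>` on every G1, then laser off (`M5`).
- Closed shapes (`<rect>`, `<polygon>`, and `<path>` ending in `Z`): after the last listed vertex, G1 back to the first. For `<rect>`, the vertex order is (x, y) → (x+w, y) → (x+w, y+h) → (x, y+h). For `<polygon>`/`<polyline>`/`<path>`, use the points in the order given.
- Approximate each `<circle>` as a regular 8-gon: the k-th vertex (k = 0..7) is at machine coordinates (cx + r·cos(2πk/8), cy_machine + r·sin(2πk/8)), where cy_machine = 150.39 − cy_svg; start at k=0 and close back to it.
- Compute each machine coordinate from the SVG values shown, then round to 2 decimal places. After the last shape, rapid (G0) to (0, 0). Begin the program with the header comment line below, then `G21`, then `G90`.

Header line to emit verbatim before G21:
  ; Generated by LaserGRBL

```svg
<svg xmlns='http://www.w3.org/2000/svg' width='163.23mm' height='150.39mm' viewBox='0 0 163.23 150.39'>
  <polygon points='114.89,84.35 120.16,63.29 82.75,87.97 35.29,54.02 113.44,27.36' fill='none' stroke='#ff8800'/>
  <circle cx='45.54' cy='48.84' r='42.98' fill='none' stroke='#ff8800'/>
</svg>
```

; Generated by LaserGRBL
G21
G90
G0 X114.89 Y66.04
M3 S783
G1 X120.16 Y87.10 F1768
G1 X82.75 Y62.42 F1768
G1 X35.29 Y96.37 F1768
G1 X113.44 Y123.03 F1768
G1 X114.89 Y66.04 F1768
M5
G0 X88.52 Y101.55
M3 S783
G1 X75.93 Y131.94 F1768
G1 X45.54 Y144.53 F1768
G1 X15.15 Y131.94 F1768
G1 X2.56 Y101.55 F1768
G1 X15.15 Y71.16 F1768
G1 X45.54 Y58.57 F1768
G1 X75.93 Y71.16 F1768
G1 X88.52 Y101.55 F1768
M5
G0 X0.00 Y0.00

Since the viewBox matches the mm dimensions, user units are millimetres directly. The only transform is the Y-flip y_m = 150.39 − y_svg.

Shape 1 is a closed polygon drawn with `<polygon>`. Its stroke #ff8800 means cut at S783, F1768. After flipping Y the toolpath is (114.89,66.04) → (120.16,87.10) → (82.75,62.42) → (35.29,96.37) → (113.44,123.03) → (114.89,66.04), returning to the start.

Shape 2 is a circle drawn with `<circle>`. Its stroke #ff8800 means cut at S783, F1768. After flipping Y the toolpath is (88.52,101.55) → (75.93,131.94) → (45.54,144.53) → (15.15,131.94) → (2.56,101.55) → (15.15,71.16) → (45.54,58.57) → (75.93,71.16) → (88.52,101.55), returning to the start.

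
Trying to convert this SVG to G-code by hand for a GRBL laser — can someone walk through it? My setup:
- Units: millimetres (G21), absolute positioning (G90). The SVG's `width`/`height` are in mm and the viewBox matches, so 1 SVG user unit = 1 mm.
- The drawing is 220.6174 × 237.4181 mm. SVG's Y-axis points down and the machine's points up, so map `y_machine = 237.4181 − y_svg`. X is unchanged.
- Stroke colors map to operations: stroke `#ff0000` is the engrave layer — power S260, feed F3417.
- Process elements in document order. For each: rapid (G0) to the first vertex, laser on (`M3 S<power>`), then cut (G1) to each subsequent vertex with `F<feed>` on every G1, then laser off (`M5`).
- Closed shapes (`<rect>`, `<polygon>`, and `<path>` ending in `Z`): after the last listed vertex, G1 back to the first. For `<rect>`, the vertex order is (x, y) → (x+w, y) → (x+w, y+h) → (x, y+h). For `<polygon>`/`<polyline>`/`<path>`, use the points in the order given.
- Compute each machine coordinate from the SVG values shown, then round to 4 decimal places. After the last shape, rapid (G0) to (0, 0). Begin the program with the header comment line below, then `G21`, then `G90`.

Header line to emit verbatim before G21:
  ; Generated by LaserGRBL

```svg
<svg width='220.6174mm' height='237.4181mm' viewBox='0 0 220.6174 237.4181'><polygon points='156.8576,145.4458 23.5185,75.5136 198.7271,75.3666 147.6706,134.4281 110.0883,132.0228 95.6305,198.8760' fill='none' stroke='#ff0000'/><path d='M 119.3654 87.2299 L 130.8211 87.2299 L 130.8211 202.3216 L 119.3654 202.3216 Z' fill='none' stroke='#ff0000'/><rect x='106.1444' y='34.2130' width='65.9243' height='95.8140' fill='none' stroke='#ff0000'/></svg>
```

; Generated by LaserGRBL
G21
G90
G0 X156.8576 Y91.9723
M3 S260
G1 X23.5185 Y161.9045 F3417
G1 X198.7271 Y162.0515 F3417
G1 X147.6706 Y102.9900 F3417
G1 X110.0883 Y105.3953 F3417
G1 X95.6305 Y38.5421 F3417
G1 X156.8576 Y91.9723 F3417
M5
G0 X119.3654 Y150.1882
M3 S260
G1 X130.8211 Y150.1882 F3417
G1 X130.8211 Y35.0965 F3417
G1 X119.3654 Y35.0965 F3417
G1 X119.3654 Y150.1882 F3417
M5
G0 X106.1444 Y203.2051
M3 S260
G1 X172.0687 Y203.2051 F3417
G1 X172.0687 Y107.3911 F3417
G1 X106.1444 Y107.3911 F3417
G1 X106.1444 Y203.2051 F3417
M5
G0 X0.0000 Y0.0000

Since the viewBox matches the mm dimensions, user units are millimetres directly. The only transform is the Y-flip y_m = 237.4181 − y_svg.

Shape 1 is a closed polygon drawn with `<polygon>`. Its stroke #ff0000 means engrave at S260, F3417. After flipping Y the toolpath is (156.8576,91.9723) → (23.5185,161.9045) → (198.7271,162.0515) → (147.6706,102.9900) → (110.0883,105.3953) → (95.6305,38.5421) → (156.8576,91.9723), returning to the start.

Shape 2 is a rectangle drawn with `<path>`. Its stroke #ff0000 means engrave at S260, F3417. After flipping Y the toolpath is (119.3654,150.1882) → (130.8211,150.1882) → (130.8211,35.0965) → (119.3654,35.0965) → (119.3654,150.1882), returning to the start.

Shape 3 is a rectangle drawn with `<rect>`. Its stroke #ff0000 means engrave at S260, F3417. After flipping Y the toolpath is (106.1444,203.2051) → (172.0687,203.2051) → (172.0687,107.3911) → (106.1444,107.3911) → (106.1444,203.2051), returning to the start.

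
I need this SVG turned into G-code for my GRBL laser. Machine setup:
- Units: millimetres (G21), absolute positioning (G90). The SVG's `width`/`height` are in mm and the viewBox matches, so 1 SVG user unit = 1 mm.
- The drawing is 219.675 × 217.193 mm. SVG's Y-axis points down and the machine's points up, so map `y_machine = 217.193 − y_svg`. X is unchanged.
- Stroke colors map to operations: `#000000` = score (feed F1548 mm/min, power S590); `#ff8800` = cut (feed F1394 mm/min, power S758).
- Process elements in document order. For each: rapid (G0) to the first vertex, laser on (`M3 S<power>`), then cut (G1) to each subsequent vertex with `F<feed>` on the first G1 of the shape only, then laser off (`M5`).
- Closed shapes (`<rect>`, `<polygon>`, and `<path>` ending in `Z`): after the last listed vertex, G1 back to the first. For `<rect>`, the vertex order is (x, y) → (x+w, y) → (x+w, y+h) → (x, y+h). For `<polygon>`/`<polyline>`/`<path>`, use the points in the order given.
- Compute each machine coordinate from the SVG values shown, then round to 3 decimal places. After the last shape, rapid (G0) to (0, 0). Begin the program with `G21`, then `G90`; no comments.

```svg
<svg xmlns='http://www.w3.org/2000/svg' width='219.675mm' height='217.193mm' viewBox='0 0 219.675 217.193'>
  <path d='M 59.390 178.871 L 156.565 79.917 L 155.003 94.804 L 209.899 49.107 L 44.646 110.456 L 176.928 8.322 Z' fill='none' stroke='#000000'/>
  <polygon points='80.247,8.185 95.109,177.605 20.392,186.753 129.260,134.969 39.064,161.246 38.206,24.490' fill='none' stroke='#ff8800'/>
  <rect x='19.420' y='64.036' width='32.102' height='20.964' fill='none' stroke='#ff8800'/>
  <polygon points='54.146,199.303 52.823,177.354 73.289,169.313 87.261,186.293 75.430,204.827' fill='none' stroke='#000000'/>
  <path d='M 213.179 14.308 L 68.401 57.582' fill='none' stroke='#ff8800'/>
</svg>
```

G21
G90
G0 X59.390 Y38.322
M3 S590
G1 X156.565 Y137.276 F1548
G1 X155.003 Y122.389
G1 X209.899 Y168.086
G1 X44.646 Y106.737
G1 X176.928 Y208.871
G1 X59.390 Y38.322
M5
G0 X80.247 Y209.008
M3 S758
G1 X95.109 Y39.588 F1394
G1 X20.392 Y30.440
G1 X129.260 Y82.224
G1 X39.064 Y55.947
G1 X38.206 Y192.703
G1 X80.247 Y209.008
M5
G0 X19.420 Y153.157
M3 S758
G1 X51.522 Y153.157 F1394
G1 X51.522 Y132.193
G1 X19.420 Y132.193
G1 X19.420 Y153.157
M5
G0 X54.146 Y17.890
M3 S590
G1 X52.823 Y39.839 F1548
G1 X73.289 Y47.880
G1 X87.261 Y30.900
G1 X75.430 Y12.366
G1 X54.146 Y17.890
M5
G0 X213.179 Y202.885
M3 S758
G1 X68.401 Y159.611 F1394
M5
G0 X0.000 Y0.000

viewBox `0 0 219.675 217.193` with mm width/height → 1 unit = 1 mm. Flip: y_m = 217.193 − y_svg.

**Shape 1** — `<path>` closed polygon, stroke `#000000` → score (S590, F1548). Machine vertices: (59.390,38.322) → (156.565,137.276) → (155.003,122.389) → (209.899,168.086) → (44.646,106.737) → (176.928,208.871) → (59.390,38.322). Closed: final G1 returns to the first vertex.

**Shape 2** — `<polygon>` closed polygon, stroke `#ff8800` → cut (S758, F1394). Machine vertices: (80.247,209.008) → (95.109,39.588) → (20.392,30.440) → (129.260,82.224) → (39.064,55.947) → (38.206,192.703) → (80.247,209.008). Closed: final G1 returns to the first vertex.

**Shape 3** — `<rect>` rectangle, stroke `#ff8800` → cut (S758, F1394). Machine vertices: (19.420,153.157) → (51.522,153.157) → (51.522,132.193) → (19.420,132.193) → (19.420,153.157). Closed: final G1 returns to the first vertex.

**Shape 4** — `<polygon>` regular polygon, stroke `#000000` → score (S590, F1548). Machine vertices: (54.146,17.890) → (52.823,39.839) → (73.289,47.880) → (87.261,30.900) → (75.430,12.366) → (54.146,17.890). Closed: final G1 returns to the first vertex.

**Shape 5** — `<path>` line segment, stroke `#ff8800` → cut (S758, F1394). Machine vertices: (213.179,202.885) → (68.401,159.611). Open path.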